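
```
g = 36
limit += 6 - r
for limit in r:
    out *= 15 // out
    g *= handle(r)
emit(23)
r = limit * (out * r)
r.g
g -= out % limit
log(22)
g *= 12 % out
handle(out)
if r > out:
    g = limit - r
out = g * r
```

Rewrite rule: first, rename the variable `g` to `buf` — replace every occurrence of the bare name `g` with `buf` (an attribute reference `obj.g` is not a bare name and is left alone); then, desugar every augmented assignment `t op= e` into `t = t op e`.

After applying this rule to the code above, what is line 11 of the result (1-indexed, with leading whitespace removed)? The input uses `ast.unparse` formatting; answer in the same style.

Transformed code:
buf = 36
limit = limit + (6 - r)
for limit in r:
    out = out * (15 // out)
    buf = buf * handle(r)
emit(23)
r = limit * (out * r)
r.g
buf = buf - out % limit
log(22)
buf = buf * (12 % out)
handle(out)
if r > out:
    buf = limit - r
out = buf * r

buf = buf * (12 % out)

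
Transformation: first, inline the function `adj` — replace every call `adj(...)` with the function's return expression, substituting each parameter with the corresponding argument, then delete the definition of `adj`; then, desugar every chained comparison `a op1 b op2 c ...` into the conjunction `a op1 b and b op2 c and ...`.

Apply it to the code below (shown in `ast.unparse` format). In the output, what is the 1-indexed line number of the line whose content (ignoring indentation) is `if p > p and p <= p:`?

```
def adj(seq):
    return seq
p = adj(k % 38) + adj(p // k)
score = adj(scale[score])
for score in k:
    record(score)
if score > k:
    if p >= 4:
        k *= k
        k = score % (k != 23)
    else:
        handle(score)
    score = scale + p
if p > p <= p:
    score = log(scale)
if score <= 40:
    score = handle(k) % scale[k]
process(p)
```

12

Transformed code:
p = k % 38 + p // k
score = scale[score]
for score in k:
    record(score)
if score > k:
    if p >= 4:
        k *= k
        k = score % (k != 23)
    else:
        handle(score)
    score = scale + p
if p > p and p <= p:
    score = log(scale)
if score <= 40:
    score = handle(k) % scale[k]
process(p)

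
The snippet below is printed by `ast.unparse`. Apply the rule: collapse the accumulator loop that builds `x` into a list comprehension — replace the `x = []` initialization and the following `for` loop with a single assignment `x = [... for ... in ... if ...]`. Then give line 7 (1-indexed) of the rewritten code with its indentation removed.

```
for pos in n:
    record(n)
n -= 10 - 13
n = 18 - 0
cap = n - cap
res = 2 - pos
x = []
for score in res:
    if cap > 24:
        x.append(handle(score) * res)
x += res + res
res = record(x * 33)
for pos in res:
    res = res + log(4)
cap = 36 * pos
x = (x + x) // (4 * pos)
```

x = [handle(score) * res for score in res if cap > 24]

Transformed code:
for pos in n:
    record(n)
n -= 10 - 13
n = 18 - 0
cap = n - cap
res = 2 - pos
x = [handle(score) * res for score in res if cap > 24]
x += res + res
res = record(x * 33)
for pos in res:
    res = res + log(4)
cap = 36 * pos
x = (x + x) // (4 * pos)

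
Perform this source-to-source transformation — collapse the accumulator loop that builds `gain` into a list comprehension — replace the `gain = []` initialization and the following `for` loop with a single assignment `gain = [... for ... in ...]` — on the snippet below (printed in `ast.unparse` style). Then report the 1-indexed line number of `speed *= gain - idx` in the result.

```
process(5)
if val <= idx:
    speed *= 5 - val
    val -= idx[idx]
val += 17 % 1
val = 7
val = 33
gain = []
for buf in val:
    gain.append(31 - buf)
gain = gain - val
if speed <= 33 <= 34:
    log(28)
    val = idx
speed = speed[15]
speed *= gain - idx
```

14

Transformed code:
process(5)
if val <= idx:
    speed *= 5 - val
    val -= idx[idx]
val += 17 % 1
val = 7
val = 33
gain = [31 - buf for buf in val]
gain = gain - val
if speed <= 33 <= 34:
    log(28)
    val = idx
speed = speed[15]
speed *= gain - idx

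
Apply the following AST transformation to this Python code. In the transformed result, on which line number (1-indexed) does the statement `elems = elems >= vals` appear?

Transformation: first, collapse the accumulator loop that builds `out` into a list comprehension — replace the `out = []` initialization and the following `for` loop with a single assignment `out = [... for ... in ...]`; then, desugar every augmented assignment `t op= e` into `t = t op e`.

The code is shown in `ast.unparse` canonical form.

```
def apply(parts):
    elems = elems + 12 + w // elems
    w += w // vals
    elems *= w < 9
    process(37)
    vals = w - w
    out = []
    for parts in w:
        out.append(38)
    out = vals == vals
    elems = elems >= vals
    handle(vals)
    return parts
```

9

Transformed code:
def apply(parts):
    elems = elems + 12 + w // elems
    w = w + w // vals
    elems = elems * (w < 9)
    process(37)
    vals = w - w
    out = [38 for parts in w]
    out = vals == vals
    elems = elems >= vals
    handle(vals)
    return parts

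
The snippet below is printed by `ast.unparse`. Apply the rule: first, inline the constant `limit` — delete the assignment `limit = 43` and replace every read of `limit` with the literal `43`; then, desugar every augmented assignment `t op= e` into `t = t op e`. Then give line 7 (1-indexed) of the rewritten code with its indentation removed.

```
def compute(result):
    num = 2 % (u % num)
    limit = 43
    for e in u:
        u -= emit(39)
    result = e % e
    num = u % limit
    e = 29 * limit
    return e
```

Transformed code:
def compute(result):
    num = 2 % (u % num)
    for e in u:
        u = u - emit(39)
    result = e % e
    num = u % 43
    e = 29 * 43
    return e

e = 29 * 43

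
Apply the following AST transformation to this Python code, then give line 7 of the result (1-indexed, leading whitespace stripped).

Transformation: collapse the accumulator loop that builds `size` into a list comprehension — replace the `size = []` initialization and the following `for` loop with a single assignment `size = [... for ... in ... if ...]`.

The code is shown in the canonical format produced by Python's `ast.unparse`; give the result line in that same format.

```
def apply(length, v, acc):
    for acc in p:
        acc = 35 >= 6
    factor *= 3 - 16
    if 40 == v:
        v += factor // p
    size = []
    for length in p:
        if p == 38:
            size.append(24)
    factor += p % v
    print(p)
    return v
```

size = [24 for length in p if p == 38]

Transformed code:
def apply(length, v, acc):
    for acc in p:
        acc = 35 >= 6
    factor *= 3 - 16
    if 40 == v:
        v += factor // p
    size = [24 for length in p if p == 38]
    factor += p % v
    print(p)
    return v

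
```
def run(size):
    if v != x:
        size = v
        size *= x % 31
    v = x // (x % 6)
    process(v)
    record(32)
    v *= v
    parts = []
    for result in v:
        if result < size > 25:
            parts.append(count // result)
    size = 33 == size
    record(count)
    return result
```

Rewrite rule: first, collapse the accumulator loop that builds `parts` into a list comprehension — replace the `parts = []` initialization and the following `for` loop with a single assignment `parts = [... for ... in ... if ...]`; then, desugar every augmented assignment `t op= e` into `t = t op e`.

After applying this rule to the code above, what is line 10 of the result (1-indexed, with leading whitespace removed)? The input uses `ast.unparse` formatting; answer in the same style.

Transformed code:
def run(size):
    if v != x:
        size = v
        size = size * (x % 31)
    v = x // (x % 6)
    process(v)
    record(32)
    v = v * v
    parts = [count // result for result in v if result < size > 25]
    size = 33 == size
    record(count)
    return result

size = 33 == size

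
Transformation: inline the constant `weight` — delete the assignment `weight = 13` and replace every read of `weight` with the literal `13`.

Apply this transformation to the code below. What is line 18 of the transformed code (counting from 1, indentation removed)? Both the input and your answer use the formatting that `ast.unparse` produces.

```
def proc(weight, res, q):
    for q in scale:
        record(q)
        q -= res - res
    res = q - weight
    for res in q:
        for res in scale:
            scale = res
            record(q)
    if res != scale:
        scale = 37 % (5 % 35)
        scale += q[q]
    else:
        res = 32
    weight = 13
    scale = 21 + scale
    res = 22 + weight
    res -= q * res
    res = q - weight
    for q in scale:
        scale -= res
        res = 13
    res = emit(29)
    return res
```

Transformed code:
def proc(weight, res, q):
    for q in scale:
        record(q)
        q -= res - res
    res = q - 13
    for res in q:
        for res in scale:
            scale = res
            record(q)
    if res != scale:
        scale = 37 % (5 % 35)
        scale += q[q]
    else:
        res = 32
    scale = 21 + scale
    res = 22 + 13
    res -= q * res
    res = q - 13
    for q in scale:
        scale -= res
        res = 13
    res = emit(29)
    return res

res = q - 13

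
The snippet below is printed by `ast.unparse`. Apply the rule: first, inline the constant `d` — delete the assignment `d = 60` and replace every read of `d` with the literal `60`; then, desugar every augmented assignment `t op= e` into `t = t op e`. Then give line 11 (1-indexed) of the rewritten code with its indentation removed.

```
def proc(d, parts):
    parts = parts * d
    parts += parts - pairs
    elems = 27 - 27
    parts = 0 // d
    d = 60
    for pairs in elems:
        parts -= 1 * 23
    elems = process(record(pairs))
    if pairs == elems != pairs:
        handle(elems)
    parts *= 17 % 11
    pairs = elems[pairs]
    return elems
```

Transformed code:
def proc(d, parts):
    parts = parts * 60
    parts = parts + (parts - pairs)
    elems = 27 - 27
    parts = 0 // 60
    for pairs in elems:
        parts = parts - 1 * 23
    elems = process(record(pairs))
    if pairs == elems != pairs:
        handle(elems)
    parts = parts * (17 % 11)
    pairs = elems[pairs]
    return elems

parts = parts * (17 % 11)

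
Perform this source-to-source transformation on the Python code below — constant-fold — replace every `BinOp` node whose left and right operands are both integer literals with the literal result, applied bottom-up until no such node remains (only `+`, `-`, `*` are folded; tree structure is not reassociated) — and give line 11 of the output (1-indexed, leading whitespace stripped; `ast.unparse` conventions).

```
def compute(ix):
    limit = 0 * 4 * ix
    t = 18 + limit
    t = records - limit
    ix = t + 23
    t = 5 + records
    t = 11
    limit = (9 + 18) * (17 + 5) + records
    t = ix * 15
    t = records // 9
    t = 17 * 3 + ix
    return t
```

Transformed code:
def compute(ix):
    limit = 0 * ix
    t = 18 + limit
    t = records - limit
    ix = t + 23
    t = 5 + records
    t = 11
    limit = 594 + records
    t = ix * 15
    t = records // 9
    t = 51 + ix
    return t

t = 51 + ix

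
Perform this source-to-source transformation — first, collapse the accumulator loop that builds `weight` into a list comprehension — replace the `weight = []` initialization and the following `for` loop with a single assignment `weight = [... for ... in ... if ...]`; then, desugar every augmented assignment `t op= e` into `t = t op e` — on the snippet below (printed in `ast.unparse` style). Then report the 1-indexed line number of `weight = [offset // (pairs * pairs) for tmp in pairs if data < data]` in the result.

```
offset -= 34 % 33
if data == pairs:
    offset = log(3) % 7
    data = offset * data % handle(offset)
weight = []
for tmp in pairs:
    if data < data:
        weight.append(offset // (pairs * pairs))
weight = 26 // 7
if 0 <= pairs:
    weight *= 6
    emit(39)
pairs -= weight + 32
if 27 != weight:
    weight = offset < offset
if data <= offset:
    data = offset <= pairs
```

Transformed code:
offset = offset - 34 % 33
if data == pairs:
    offset = log(3) % 7
    data = offset * data % handle(offset)
weight = [offset // (pairs * pairs) for tmp in pairs if data < data]
weight = 26 // 7
if 0 <= pairs:
    weight = weight * 6
    emit(39)
pairs = pairs - (weight + 32)
if 27 != weight:
    weight = offset < offset
if data <= offset:
    data = offset <= pairs

5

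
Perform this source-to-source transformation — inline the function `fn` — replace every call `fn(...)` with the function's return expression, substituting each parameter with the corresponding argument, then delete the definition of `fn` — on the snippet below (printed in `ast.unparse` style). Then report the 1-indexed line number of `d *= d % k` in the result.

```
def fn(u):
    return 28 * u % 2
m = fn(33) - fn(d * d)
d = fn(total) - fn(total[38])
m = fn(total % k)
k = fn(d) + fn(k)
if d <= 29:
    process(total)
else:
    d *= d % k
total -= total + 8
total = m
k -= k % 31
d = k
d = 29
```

Transformed code:
m = 28 * 33 % 2 - 28 * (d * d) % 2
d = 28 * total % 2 - 28 * total[38] % 2
m = 28 * (total % k) % 2
k = 28 * d % 2 + 28 * k % 2
if d <= 29:
    process(total)
else:
    d *= d % k
total -= total + 8
total = m
k -= k % 31
d = k
d = 29

8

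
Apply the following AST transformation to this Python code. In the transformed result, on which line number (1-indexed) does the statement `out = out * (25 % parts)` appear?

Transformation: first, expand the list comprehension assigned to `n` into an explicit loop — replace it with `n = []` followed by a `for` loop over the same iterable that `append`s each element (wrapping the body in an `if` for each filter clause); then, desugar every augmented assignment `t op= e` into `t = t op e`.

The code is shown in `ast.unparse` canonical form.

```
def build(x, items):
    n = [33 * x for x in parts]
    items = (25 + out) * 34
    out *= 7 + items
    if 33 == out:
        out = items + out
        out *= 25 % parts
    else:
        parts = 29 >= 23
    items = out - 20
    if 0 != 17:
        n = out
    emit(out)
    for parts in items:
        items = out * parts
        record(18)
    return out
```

Transformed code:
def build(x, items):
    n = []
    for x in parts:
        n.append(33 * x)
    items = (25 + out) * 34
    out = out * (7 + items)
    if 33 == out:
        out = items + out
        out = out * (25 % parts)
    else:
        parts = 29 >= 23
    items = out - 20
    if 0 != 17:
        n = out
    emit(out)
    for parts in items:
        items = out * parts
        record(18)
    return out

9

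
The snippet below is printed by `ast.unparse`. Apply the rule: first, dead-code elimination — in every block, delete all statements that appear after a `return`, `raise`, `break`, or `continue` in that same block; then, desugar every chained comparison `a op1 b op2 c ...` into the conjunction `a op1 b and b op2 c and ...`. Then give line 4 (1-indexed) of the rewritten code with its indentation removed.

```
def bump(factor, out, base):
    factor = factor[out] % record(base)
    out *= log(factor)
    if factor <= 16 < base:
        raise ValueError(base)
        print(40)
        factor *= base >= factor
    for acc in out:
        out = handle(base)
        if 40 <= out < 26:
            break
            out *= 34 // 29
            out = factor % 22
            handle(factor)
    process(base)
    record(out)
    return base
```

Transformed code:
def bump(factor, out, base):
    factor = factor[out] % record(base)
    out *= log(factor)
    if factor <= 16 and 16 < base:
        raise ValueError(base)
    for acc in out:
        out = handle(base)
        if 40 <= out and out < 26:
            break
    process(base)
    record(out)
    return base

if factor <= 16 and 16 < base:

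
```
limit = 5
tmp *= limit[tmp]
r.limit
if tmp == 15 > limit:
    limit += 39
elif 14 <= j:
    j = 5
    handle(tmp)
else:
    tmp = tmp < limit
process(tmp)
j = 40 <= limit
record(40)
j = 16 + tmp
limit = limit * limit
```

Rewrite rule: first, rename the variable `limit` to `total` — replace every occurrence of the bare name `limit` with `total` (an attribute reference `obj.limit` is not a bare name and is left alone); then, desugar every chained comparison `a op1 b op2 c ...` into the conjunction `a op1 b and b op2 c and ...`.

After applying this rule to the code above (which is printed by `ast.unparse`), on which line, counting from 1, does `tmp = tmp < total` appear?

Transformed code:
total = 5
tmp *= total[tmp]
r.limit
if tmp == 15 and 15 > total:
    total += 39
elif 14 <= j:
    j = 5
    handle(tmp)
else:
    tmp = tmp < total
process(tmp)
j = 40 <= total
record(40)
j = 16 + tmp
total = total * total

10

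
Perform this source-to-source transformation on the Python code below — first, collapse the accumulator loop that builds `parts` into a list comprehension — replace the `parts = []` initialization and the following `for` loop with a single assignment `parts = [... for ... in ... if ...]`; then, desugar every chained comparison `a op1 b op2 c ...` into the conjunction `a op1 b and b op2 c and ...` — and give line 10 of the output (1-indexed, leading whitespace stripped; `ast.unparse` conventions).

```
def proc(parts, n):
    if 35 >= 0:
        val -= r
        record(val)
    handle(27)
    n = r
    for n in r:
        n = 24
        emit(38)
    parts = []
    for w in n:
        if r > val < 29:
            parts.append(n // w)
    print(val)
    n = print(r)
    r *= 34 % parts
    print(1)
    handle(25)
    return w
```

parts = [n // w for w in n if r > val and val < 29]

Transformed code:
def proc(parts, n):
    if 35 >= 0:
        val -= r
        record(val)
    handle(27)
    n = r
    for n in r:
        n = 24
        emit(38)
    parts = [n // w for w in n if r > val and val < 29]
    print(val)
    n = print(r)
    r *= 34 % parts
    print(1)
    handle(25)
    return w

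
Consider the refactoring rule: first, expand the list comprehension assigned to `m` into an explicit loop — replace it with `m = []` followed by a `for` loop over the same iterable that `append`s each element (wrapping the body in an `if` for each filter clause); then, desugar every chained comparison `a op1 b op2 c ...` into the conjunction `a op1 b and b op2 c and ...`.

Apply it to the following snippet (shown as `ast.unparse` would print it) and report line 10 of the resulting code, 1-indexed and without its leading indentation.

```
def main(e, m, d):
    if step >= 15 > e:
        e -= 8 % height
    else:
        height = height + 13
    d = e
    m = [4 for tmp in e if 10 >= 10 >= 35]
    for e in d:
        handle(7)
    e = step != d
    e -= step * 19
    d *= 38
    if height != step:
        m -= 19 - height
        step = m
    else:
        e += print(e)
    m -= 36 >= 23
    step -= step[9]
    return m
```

m.append(4)

Transformed code:
def main(e, m, d):
    if step >= 15 and 15 > e:
        e -= 8 % height
    else:
        height = height + 13
    d = e
    m = []
    for tmp in e:
        if 10 >= 10 and 10 >= 35:
            m.append(4)
    for e in d:
        handle(7)
    e = step != d
    e -= step * 19
    d *= 38
    if height != step:
        m -= 19 - height
        step = m
    else:
        e += print(e)
    m -= 36 >= 23
    step -= step[9]
    return m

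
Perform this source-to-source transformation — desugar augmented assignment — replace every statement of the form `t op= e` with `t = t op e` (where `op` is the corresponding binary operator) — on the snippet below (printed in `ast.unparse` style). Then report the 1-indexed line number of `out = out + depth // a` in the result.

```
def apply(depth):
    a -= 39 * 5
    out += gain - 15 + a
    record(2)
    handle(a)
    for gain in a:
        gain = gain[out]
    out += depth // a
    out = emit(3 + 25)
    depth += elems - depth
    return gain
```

Transformed code:
def apply(depth):
    a = a - 39 * 5
    out = out + (gain - 15 + a)
    record(2)
    handle(a)
    for gain in a:
        gain = gain[out]
    out = out + depth // a
    out = emit(3 + 25)
    depth = depth + (elems - depth)
    return gain

8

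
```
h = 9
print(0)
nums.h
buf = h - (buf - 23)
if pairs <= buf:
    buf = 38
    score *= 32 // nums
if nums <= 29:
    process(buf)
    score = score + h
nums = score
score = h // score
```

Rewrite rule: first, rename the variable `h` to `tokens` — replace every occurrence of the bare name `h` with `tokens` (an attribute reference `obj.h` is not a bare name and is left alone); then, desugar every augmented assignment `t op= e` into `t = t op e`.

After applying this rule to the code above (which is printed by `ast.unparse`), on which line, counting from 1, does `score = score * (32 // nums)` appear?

Transformed code:
tokens = 9
print(0)
nums.h
buf = tokens - (buf - 23)
if pairs <= buf:
    buf = 38
    score = score * (32 // nums)
if nums <= 29:
    process(buf)
    score = score + tokens
nums = score
score = tokens // score

7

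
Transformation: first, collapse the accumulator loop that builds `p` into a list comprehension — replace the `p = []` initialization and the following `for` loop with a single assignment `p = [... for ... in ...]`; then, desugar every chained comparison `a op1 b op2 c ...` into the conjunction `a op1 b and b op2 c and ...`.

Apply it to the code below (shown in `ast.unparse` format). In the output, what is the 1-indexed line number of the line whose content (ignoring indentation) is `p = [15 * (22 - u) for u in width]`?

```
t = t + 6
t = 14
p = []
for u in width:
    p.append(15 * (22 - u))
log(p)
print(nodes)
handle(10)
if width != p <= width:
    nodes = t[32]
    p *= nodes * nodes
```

Transformed code:
t = t + 6
t = 14
p = [15 * (22 - u) for u in width]
log(p)
print(nodes)
handle(10)
if width != p and p <= width:
    nodes = t[32]
    p *= nodes * nodes

3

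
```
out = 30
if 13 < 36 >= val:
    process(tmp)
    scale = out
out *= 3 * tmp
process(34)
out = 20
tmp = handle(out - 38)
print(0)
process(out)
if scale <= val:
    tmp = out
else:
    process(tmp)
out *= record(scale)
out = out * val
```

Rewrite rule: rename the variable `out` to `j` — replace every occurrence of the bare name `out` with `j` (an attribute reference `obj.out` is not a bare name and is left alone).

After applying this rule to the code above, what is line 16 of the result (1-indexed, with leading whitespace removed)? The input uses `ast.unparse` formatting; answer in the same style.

j = j * val

Transformed code:
j = 30
if 13 < 36 >= val:
    process(tmp)
    scale = j
j *= 3 * tmp
process(34)
j = 20
tmp = handle(j - 38)
print(0)
process(j)
if scale <= val:
    tmp = j
else:
    process(tmp)
j *= record(scale)
j = j * val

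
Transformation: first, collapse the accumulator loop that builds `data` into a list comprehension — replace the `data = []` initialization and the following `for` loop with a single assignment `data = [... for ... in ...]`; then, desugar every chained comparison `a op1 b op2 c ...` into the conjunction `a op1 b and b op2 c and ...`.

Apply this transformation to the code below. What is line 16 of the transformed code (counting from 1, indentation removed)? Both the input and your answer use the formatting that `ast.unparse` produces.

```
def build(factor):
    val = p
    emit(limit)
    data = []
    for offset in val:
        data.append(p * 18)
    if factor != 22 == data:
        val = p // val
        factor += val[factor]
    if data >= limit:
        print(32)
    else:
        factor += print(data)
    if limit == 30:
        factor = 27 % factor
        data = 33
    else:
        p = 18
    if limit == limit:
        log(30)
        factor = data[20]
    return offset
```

Transformed code:
def build(factor):
    val = p
    emit(limit)
    data = [p * 18 for offset in val]
    if factor != 22 and 22 == data:
        val = p // val
        factor += val[factor]
    if data >= limit:
        print(32)
    else:
        factor += print(data)
    if limit == 30:
        factor = 27 % factor
        data = 33
    else:
        p = 18
    if limit == limit:
        log(30)
        factor = data[20]
    return offset

p = 18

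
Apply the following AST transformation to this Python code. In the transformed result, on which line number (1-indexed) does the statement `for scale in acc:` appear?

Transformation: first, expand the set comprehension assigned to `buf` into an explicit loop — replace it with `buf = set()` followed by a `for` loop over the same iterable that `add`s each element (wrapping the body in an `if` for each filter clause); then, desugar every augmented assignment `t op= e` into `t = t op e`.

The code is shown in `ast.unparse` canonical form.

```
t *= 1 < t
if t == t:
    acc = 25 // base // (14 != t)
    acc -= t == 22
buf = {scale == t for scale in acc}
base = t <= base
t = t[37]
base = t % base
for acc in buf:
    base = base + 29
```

6

Transformed code:
t = t * (1 < t)
if t == t:
    acc = 25 // base // (14 != t)
    acc = acc - (t == 22)
buf = set()
for scale in acc:
    buf.add(scale == t)
base = t <= base
t = t[37]
base = t % base
for acc in buf:
    base = base + 29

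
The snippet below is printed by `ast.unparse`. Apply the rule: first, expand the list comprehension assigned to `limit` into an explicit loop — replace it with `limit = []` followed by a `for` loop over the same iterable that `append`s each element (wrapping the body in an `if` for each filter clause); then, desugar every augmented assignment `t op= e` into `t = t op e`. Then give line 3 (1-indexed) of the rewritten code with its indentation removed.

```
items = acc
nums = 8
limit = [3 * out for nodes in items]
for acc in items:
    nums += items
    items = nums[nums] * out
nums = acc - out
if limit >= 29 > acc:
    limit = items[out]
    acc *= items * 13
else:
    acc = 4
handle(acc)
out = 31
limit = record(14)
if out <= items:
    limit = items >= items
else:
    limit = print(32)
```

limit = []

Transformed code:
items = acc
nums = 8
limit = []
for nodes in items:
    limit.append(3 * out)
for acc in items:
    nums = nums + items
    items = nums[nums] * out
nums = acc - out
if limit >= 29 > acc:
    limit = items[out]
    acc = acc * (items * 13)
else:
    acc = 4
handle(acc)
out = 31
limit = record(14)
if out <= items:
    limit = items >= items
else:
    limit = print(32)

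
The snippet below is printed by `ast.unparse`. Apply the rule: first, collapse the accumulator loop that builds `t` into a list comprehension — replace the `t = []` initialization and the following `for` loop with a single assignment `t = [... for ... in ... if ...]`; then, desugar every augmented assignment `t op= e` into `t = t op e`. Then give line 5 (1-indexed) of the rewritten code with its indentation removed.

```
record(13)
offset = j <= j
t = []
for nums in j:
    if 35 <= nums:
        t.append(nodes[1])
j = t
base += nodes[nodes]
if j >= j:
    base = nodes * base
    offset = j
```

Transformed code:
record(13)
offset = j <= j
t = [nodes[1] for nums in j if 35 <= nums]
j = t
base = base + nodes[nodes]
if j >= j:
    base = nodes * base
    offset = j

base = base + nodes[nodes]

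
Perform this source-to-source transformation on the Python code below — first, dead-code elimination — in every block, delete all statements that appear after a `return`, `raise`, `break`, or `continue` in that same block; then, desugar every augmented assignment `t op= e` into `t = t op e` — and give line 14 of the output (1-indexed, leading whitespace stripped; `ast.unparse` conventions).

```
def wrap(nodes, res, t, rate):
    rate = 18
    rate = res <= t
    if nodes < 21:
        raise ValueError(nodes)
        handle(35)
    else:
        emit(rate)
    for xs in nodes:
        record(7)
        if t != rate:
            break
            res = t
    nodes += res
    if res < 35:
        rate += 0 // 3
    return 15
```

rate = rate + 0 // 3

Transformed code:
def wrap(nodes, res, t, rate):
    rate = 18
    rate = res <= t
    if nodes < 21:
        raise ValueError(nodes)
    else:
        emit(rate)
    for xs in nodes:
        record(7)
        if t != rate:
            break
    nodes = nodes + res
    if res < 35:
        rate = rate + 0 // 3
    return 15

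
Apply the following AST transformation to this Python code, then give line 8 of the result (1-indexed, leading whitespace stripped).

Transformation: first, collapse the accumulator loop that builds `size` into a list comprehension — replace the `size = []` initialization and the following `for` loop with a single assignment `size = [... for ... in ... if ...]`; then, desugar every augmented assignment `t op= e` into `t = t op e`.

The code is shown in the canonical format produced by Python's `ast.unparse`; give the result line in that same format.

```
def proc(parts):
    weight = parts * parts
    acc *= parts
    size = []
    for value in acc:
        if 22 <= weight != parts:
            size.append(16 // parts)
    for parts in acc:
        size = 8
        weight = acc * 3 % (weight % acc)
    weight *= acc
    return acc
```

Transformed code:
def proc(parts):
    weight = parts * parts
    acc = acc * parts
    size = [16 // parts for value in acc if 22 <= weight != parts]
    for parts in acc:
        size = 8
        weight = acc * 3 % (weight % acc)
    weight = weight * acc
    return acc

weight = weight * acc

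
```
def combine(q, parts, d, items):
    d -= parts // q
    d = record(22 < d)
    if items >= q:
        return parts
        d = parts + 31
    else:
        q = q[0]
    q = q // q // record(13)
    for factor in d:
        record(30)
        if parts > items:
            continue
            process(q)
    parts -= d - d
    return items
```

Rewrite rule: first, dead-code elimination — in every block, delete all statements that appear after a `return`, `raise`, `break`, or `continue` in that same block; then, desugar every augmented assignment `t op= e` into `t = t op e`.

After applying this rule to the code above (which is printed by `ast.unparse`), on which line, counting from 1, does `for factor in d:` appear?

9

Transformed code:
def combine(q, parts, d, items):
    d = d - parts // q
    d = record(22 < d)
    if items >= q:
        return parts
    else:
        q = q[0]
    q = q // q // record(13)
    for factor in d:
        record(30)
        if parts > items:
            continue
    parts = parts - (d - d)
    return items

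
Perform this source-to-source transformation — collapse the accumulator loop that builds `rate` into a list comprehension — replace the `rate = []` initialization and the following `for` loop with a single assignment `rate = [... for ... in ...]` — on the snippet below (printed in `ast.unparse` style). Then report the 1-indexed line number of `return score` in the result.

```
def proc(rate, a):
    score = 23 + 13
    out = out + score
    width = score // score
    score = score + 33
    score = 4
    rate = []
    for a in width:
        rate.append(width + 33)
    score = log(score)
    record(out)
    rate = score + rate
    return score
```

Transformed code:
def proc(rate, a):
    score = 23 + 13
    out = out + score
    width = score // score
    score = score + 33
    score = 4
    rate = [width + 33 for a in width]
    score = log(score)
    record(out)
    rate = score + rate
    return score

11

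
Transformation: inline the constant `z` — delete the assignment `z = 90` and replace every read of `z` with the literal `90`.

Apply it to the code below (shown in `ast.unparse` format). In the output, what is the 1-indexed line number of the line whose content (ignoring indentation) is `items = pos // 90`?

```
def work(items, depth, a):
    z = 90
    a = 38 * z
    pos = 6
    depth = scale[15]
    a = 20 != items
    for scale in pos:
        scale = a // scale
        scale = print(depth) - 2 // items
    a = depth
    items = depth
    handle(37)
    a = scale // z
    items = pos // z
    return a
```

13

Transformed code:
def work(items, depth, a):
    a = 38 * 90
    pos = 6
    depth = scale[15]
    a = 20 != items
    for scale in pos:
        scale = a // scale
        scale = print(depth) - 2 // items
    a = depth
    items = depth
    handle(37)
    a = scale // 90
    items = pos // 90
    return a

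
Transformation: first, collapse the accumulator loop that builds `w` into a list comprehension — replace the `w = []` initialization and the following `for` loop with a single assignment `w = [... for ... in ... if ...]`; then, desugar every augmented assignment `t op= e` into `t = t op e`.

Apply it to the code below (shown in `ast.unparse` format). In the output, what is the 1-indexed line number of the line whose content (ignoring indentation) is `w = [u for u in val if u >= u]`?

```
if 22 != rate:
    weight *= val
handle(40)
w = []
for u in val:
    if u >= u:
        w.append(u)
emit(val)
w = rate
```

Transformed code:
if 22 != rate:
    weight = weight * val
handle(40)
w = [u for u in val if u >= u]
emit(val)
w = rate

4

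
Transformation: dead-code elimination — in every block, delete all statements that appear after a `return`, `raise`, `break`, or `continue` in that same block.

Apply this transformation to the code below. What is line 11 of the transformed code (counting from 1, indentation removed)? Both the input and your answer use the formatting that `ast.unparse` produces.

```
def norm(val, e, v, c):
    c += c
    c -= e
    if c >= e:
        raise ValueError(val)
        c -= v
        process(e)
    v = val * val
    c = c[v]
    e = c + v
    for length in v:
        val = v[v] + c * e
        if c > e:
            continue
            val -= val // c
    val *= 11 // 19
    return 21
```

Transformed code:
def norm(val, e, v, c):
    c += c
    c -= e
    if c >= e:
        raise ValueError(val)
    v = val * val
    c = c[v]
    e = c + v
    for length in v:
        val = v[v] + c * e
        if c > e:
            continue
    val *= 11 // 19
    return 21

if c > e:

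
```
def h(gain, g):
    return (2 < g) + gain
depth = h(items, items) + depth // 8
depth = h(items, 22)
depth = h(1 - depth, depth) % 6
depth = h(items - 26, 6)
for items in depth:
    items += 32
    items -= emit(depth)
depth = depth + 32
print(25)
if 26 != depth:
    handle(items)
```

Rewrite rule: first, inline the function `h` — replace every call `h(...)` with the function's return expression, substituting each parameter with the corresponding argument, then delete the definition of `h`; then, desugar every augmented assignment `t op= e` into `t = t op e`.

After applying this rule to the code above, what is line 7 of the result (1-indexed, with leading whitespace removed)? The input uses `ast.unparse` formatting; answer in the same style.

Transformed code:
depth = (2 < items) + items + depth // 8
depth = (2 < 22) + items
depth = ((2 < depth) + (1 - depth)) % 6
depth = (2 < 6) + (items - 26)
for items in depth:
    items = items + 32
    items = items - emit(depth)
depth = depth + 32
print(25)
if 26 != depth:
    handle(items)

items = items - emit(depth)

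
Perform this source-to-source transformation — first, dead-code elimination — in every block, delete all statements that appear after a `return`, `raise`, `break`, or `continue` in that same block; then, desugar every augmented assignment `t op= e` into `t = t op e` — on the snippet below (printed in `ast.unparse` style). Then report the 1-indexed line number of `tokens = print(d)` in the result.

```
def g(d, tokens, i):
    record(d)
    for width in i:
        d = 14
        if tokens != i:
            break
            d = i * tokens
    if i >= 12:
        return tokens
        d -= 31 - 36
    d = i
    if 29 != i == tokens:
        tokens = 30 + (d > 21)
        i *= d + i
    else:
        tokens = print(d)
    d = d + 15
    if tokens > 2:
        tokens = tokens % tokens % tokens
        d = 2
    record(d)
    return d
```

14

Transformed code:
def g(d, tokens, i):
    record(d)
    for width in i:
        d = 14
        if tokens != i:
            break
    if i >= 12:
        return tokens
    d = i
    if 29 != i == tokens:
        tokens = 30 + (d > 21)
        i = i * (d + i)
    else:
        tokens = print(d)
    d = d + 15
    if tokens > 2:
        tokens = tokens % tokens % tokens
        d = 2
    record(d)
    return d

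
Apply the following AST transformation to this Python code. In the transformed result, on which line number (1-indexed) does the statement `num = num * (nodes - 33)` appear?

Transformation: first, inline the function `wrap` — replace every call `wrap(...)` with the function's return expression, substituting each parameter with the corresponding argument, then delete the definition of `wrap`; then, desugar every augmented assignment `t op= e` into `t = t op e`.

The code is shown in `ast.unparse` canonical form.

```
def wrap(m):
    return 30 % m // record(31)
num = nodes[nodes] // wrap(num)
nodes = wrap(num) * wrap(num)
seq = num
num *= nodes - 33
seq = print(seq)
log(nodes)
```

Transformed code:
num = nodes[nodes] // (30 % num // record(31))
nodes = 30 % num // record(31) * (30 % num // record(31))
seq = num
num = num * (nodes - 33)
seq = print(seq)
log(nodes)

4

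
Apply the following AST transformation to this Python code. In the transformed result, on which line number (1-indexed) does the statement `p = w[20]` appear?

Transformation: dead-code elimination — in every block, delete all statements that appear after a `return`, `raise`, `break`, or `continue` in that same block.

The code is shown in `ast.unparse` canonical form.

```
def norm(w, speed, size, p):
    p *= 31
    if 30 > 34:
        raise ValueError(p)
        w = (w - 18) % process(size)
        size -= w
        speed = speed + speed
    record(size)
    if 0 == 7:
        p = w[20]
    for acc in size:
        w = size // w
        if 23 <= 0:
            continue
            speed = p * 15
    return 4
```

Transformed code:
def norm(w, speed, size, p):
    p *= 31
    if 30 > 34:
        raise ValueError(p)
    record(size)
    if 0 == 7:
        p = w[20]
    for acc in size:
        w = size // w
        if 23 <= 0:
            continue
    return 4

7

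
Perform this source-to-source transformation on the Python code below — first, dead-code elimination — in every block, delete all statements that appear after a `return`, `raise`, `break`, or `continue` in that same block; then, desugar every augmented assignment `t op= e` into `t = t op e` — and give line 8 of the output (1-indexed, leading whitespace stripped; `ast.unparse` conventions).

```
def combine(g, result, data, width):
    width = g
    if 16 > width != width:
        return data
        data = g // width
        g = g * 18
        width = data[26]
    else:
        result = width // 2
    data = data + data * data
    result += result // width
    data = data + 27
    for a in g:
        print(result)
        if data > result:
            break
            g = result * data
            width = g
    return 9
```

result = result + result // width

Transformed code:
def combine(g, result, data, width):
    width = g
    if 16 > width != width:
        return data
    else:
        result = width // 2
    data = data + data * data
    result = result + result // width
    data = data + 27
    for a in g:
        print(result)
        if data > result:
            break
    return 9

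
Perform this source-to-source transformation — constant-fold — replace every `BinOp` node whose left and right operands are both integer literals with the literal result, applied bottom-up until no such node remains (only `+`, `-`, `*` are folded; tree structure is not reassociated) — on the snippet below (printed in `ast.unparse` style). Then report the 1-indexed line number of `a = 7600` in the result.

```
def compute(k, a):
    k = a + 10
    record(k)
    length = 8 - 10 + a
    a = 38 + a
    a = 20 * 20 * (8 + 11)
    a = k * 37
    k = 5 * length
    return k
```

6

Transformed code:
def compute(k, a):
    k = a + 10
    record(k)
    length = -2 + a
    a = 38 + a
    a = 7600
    a = k * 37
    k = 5 * length
    return k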